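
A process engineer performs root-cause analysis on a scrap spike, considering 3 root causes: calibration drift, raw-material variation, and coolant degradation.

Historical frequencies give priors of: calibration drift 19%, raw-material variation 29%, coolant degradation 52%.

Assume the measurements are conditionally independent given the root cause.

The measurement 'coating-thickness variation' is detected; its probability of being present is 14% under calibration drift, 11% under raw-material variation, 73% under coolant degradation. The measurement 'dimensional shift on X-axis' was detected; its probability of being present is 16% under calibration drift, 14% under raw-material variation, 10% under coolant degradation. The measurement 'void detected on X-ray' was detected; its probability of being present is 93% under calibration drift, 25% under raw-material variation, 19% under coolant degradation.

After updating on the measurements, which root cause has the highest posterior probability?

coolant degradation

By Bayes' rule with conditional independence, the unnormalized weight for each hypothesis is prior × ∏ likelihoods:
  calibration drift: 0.19 × 0.14 × 0.16 × 0.93 = 0.0039581
  raw-material variation: 0.29 × 0.11 × 0.14 × 0.25 = 0.0011165
  coolant degradation: 0.52 × 0.73 × 0.10 × 0.19 = 0.0072124
The unnormalized weights sum to 0.012287.
P(calibration drift | evidence) ≈ 0.0039581 / 0.012287 ≈ 0.322
P(raw-material variation | evidence) ≈ 0.0011165 / 0.012287 ≈ 0.091
P(coolant degradation | evidence) ≈ 0.0072124 / 0.012287 ≈ 0.587
The largest is 0.587, so coolant degradation is most probable.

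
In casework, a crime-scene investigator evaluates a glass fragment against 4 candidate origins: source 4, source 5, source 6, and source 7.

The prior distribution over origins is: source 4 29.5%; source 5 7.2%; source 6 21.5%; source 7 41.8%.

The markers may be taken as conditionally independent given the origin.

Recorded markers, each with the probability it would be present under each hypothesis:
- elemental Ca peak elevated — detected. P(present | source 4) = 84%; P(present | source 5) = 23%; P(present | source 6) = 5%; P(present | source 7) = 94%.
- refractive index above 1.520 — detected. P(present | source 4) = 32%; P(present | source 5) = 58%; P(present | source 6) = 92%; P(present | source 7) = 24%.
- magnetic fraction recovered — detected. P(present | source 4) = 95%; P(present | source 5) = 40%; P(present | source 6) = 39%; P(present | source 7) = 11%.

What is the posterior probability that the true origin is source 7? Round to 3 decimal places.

Multiply each prior by the joint likelihood of the marker pattern:
  source 4: 0.295 × 0.84 × 0.32 × 0.95 = 0.075331
  source 5: 0.072 × 0.23 × 0.58 × 0.40 = 0.0038419
  source 6: 0.215 × 0.05 × 0.92 × 0.39 = 0.0038571
  source 7: 0.418 × 0.94 × 0.24 × 0.11 = 0.010373
Normalizing constant Z = 0.075331 + 0.0038419 + 0.0038571 + 0.010373 = 0.093403.
P(source 7 | evidence) = 0.010373 / 0.093403 ≈ 0.111.

0.111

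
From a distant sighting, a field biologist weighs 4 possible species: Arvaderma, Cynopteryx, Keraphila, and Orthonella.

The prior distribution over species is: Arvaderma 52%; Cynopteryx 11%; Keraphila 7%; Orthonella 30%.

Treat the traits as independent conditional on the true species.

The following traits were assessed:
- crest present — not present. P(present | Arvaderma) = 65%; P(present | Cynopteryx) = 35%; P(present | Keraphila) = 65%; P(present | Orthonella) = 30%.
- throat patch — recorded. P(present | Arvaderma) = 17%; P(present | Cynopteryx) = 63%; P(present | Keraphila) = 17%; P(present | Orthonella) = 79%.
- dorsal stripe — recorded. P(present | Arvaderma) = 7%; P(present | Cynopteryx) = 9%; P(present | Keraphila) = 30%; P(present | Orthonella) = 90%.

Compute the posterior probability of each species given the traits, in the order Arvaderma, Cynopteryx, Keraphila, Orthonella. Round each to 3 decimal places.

0.014, 0.026, 0.008, 0.952

For each hypothesis, the unnormalized posterior weight is prior × product of the trait likelihoods (using 1 − P(present | H) for each absent trait):
  Arvaderma: 0.52 × (1 − 0.65) × 0.17 × 0.07 = 0.0021658
  Cynopteryx: 0.11 × (1 − 0.35) × 0.63 × 0.09 = 0.0040541
  Keraphila: 0.07 × (1 − 0.65) × 0.17 × 0.30 = 0.0012495
  Orthonella: 0.30 × (1 − 0.30) × 0.79 × 0.90 = 0.14931
Normalizing constant Z = 0.0021658 + 0.0040541 + 0.0012495 + 0.14931 = 0.15678.
P(Arvaderma | evidence) = 0.0021658 / 0.15678 ≈ 0.014
P(Cynopteryx | evidence) = 0.0040541 / 0.15678 ≈ 0.026
P(Keraphila | evidence) = 0.0012495 / 0.15678 ≈ 0.008
P(Orthonella | evidence) = 0.14931 / 0.15678 ≈ 0.952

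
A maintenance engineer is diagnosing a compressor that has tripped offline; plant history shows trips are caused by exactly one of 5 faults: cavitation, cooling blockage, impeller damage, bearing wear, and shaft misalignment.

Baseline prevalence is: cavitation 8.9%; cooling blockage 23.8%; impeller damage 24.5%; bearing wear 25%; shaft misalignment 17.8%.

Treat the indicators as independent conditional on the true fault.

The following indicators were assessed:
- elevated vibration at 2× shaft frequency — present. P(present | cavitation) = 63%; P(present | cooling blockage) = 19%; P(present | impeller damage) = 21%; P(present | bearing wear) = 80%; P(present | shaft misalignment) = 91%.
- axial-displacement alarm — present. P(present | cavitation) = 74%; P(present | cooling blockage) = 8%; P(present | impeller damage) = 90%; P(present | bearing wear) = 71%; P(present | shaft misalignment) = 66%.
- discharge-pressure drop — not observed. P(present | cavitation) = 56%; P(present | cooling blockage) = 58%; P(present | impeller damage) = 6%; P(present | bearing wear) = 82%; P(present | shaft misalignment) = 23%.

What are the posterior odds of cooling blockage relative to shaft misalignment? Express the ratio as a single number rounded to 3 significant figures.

The normalizing constant cancels in an odds ratio, so compute prior × likelihood for the two hypotheses only (using 1 − P(present | H) for each absent indicator):
  cooling blockage: 0.238 × 0.19 × 0.08 × (1 − 0.58) = 0.0015194
  shaft misalignment: 0.178 × 0.91 × 0.66 × (1 − 0.23) = 0.082318
Odds(cooling blockage : shaft misalignment) = 0.0015194 / 0.082318 ≈ 0.0185.

0.0185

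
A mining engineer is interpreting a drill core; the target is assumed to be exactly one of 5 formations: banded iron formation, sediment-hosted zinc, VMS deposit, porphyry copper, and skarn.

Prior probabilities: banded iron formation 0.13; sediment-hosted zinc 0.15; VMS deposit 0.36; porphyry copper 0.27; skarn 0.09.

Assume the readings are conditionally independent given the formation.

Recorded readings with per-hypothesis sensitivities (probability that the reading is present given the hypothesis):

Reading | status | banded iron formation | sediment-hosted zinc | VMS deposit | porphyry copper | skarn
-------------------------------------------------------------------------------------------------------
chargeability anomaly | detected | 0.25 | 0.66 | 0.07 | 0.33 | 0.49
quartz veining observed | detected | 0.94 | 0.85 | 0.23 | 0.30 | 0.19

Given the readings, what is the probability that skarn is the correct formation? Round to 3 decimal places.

By Bayes' rule with conditional independence, the unnormalized weight for each hypothesis is prior × ∏ likelihoods:
  banded iron formation: 0.13 × 0.25 × 0.94 = 0.03055
  sediment-hosted zinc: 0.15 × 0.66 × 0.85 = 0.08415
  VMS deposit: 0.36 × 0.07 × 0.23 = 0.005796
  porphyry copper: 0.27 × 0.33 × 0.30 = 0.02673
  skarn: 0.09 × 0.49 × 0.19 = 0.008379
The unnormalized weights sum to 0.1556.
P(skarn | evidence) = 0.008379 / 0.1556 ≈ 0.054.

0.054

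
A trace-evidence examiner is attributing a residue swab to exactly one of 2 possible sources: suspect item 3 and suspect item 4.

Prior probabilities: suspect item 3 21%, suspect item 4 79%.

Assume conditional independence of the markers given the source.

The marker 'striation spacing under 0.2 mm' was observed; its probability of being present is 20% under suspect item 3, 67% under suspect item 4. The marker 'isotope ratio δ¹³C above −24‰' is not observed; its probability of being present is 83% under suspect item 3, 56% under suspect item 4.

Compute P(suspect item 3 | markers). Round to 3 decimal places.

0.030

For each hypothesis, the unnormalized posterior weight is prior × product of the marker likelihoods (using 1 − P(present | H) for each absent marker):
  suspect item 3: 0.21 × 0.20 × (1 − 0.83) = 0.00714
  suspect item 4: 0.79 × 0.67 × (1 − 0.56) = 0.23289
Marginal likelihood of the evidence = 0.24003.
P(suspect item 3 | evidence) = 0.00714 / 0.24003 ≈ 0.030.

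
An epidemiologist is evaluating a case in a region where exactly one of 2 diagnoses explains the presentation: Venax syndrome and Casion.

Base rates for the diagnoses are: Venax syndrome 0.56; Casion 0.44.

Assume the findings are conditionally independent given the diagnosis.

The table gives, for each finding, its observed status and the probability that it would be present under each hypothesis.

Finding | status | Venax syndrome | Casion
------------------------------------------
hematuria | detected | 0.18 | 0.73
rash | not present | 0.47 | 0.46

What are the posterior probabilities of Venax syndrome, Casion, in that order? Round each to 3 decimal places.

By Bayes' rule with conditional independence, the unnormalized weight for each hypothesis is prior × ∏ likelihoods (using 1 − P(present | H) for each absent finding):
  Venax syndrome: 0.56 × 0.18 × (1 − 0.47) = 0.053424
  Casion: 0.44 × 0.73 × (1 − 0.46) = 0.17345
Normalizing constant Z = 0.053424 + 0.17345 = 0.22687.
P(Venax syndrome | evidence) = 0.053424 / 0.22687 ≈ 0.235
P(Casion | evidence) = 0.17345 / 0.22687 ≈ 0.765

0.235, 0.765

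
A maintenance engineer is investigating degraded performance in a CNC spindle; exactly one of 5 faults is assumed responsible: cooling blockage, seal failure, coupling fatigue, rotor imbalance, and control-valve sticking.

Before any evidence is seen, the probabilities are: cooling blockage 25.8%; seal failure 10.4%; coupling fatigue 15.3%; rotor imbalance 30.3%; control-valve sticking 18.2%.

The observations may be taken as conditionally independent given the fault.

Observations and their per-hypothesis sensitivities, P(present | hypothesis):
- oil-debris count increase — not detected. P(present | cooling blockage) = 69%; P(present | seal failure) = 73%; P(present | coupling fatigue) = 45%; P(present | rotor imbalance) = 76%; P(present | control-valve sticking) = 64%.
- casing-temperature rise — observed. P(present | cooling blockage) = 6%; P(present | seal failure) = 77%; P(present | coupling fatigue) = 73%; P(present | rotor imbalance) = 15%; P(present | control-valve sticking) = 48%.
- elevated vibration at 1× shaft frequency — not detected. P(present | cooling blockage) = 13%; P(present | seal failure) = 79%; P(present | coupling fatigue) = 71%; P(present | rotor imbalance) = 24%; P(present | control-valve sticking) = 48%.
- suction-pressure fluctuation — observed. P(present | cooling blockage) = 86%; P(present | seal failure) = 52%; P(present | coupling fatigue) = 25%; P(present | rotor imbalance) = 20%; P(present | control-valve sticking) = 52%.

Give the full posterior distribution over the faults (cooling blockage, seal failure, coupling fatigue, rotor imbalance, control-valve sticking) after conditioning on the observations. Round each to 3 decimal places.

Multiply each prior by the joint likelihood of the evidence pattern (using 1 − P(present | H) for each absent observation):
  cooling blockage: 0.258 × (1 − 0.69) × 0.06 × (1 − 0.13) × 0.86 = 0.0035905
  seal failure: 0.104 × (1 − 0.73) × 0.77 × (1 − 0.79) × 0.52 = 0.0023611
  coupling fatigue: 0.153 × (1 − 0.45) × 0.73 × (1 − 0.71) × 0.25 = 0.0044536
  rotor imbalance: 0.303 × (1 − 0.76) × 0.15 × (1 − 0.24) × 0.20 = 0.001658
  control-valve sticking: 0.182 × (1 − 0.64) × 0.48 × (1 − 0.48) × 0.52 = 0.008504
Marginal likelihood of the evidence = 0.020567.
P(cooling blockage | evidence) = 0.0035905 / 0.020567 ≈ 0.175
P(seal failure | evidence) = 0.0023611 / 0.020567 ≈ 0.115
P(coupling fatigue | evidence) = 0.0044536 / 0.020567 ≈ 0.217
P(rotor imbalance | evidence) = 0.001658 / 0.020567 ≈ 0.081
P(control-valve sticking | evidence) = 0.008504 / 0.020567 ≈ 0.413

0.175, 0.115, 0.217, 0.081, 0.413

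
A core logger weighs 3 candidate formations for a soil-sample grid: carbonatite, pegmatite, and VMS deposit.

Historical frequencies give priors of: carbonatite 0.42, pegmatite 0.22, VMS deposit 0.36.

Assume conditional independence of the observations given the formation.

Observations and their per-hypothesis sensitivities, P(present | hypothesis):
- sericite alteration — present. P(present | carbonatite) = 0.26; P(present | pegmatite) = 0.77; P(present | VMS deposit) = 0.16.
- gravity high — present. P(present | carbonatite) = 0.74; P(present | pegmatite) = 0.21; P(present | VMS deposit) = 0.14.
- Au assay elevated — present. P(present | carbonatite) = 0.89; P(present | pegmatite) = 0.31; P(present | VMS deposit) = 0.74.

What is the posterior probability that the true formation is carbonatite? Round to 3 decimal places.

By Bayes' rule with conditional independence, the unnormalized weight for each hypothesis is prior × ∏ likelihoods:
  carbonatite: 0.42 × 0.26 × 0.74 × 0.89 = 0.071919
  pegmatite: 0.22 × 0.77 × 0.21 × 0.31 = 0.011028
  VMS deposit: 0.36 × 0.16 × 0.14 × 0.74 = 0.0059674
Normalizing constant Z = 0.071919 + 0.011028 + 0.0059674 = 0.088914.
P(carbonatite | evidence) = 0.071919 / 0.088914 ≈ 0.809.

0.809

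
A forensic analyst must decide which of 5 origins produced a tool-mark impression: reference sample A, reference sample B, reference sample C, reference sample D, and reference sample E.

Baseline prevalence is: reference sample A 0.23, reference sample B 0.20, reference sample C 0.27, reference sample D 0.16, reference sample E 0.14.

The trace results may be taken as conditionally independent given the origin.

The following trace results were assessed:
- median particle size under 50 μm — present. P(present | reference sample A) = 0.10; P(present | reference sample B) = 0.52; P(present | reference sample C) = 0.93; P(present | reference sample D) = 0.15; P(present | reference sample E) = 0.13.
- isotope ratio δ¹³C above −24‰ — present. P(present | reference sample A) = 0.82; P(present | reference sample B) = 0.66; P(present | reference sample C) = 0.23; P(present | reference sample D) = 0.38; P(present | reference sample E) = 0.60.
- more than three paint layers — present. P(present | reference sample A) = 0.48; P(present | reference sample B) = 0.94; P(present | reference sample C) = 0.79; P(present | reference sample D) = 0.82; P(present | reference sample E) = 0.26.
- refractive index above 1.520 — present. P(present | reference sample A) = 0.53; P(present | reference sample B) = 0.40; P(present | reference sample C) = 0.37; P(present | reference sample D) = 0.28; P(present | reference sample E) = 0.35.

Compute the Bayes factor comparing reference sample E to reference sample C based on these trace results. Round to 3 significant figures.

Take the product of per-trace result likelihoods under each hypothesis, then divide.
  reference sample E: 0.13 × 0.60 × 0.26 × 0.35 = 0.007098
  reference sample C: 0.93 × 0.23 × 0.79 × 0.37 = 0.062523
Bayes factor = 0.007098 / 0.062523 ≈ 0.114

0.114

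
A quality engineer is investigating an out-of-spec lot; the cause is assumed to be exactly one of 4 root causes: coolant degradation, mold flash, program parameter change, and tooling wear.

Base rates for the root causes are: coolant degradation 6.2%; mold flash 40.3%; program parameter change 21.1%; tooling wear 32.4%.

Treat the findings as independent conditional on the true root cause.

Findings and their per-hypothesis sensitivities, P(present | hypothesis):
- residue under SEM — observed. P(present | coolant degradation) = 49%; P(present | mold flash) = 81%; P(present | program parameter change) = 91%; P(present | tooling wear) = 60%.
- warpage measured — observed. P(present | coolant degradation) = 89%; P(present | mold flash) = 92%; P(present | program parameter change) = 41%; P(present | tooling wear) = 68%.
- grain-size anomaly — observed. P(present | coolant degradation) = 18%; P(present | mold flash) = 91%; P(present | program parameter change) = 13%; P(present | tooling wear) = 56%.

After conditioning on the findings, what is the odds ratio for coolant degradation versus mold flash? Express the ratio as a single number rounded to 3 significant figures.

0.0178

Posterior odds equal prior odds times the likelihood ratio; only the two competing hypotheses matter.
  coolant degradation: 0.062 × 0.49 × 0.89 × 0.18 = 0.0048669
  mold flash: 0.403 × 0.81 × 0.92 × 0.91 = 0.27329
Posterior odds = 0.0048669 / 0.27329 ≈ 0.0178.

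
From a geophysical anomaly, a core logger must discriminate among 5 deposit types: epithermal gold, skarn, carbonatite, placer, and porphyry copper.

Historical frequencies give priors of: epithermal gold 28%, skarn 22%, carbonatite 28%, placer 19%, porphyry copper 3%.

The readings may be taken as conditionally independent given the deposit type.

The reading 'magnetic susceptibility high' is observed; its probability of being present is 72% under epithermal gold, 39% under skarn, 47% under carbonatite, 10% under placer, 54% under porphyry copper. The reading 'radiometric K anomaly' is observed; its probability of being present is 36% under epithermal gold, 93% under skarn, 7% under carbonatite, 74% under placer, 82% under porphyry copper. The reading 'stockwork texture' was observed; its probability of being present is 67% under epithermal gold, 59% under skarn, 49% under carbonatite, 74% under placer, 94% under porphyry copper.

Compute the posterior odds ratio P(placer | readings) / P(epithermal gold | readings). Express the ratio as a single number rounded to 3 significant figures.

0.214

The normalizing constant cancels in an odds ratio, so compute prior × likelihood for the two hypotheses only:
  placer: 0.19 × 0.10 × 0.74 × 0.74 = 0.010404
  epithermal gold: 0.28 × 0.72 × 0.36 × 0.67 = 0.048626
Odds(placer : epithermal gold) = 0.010404 / 0.048626 ≈ 0.214.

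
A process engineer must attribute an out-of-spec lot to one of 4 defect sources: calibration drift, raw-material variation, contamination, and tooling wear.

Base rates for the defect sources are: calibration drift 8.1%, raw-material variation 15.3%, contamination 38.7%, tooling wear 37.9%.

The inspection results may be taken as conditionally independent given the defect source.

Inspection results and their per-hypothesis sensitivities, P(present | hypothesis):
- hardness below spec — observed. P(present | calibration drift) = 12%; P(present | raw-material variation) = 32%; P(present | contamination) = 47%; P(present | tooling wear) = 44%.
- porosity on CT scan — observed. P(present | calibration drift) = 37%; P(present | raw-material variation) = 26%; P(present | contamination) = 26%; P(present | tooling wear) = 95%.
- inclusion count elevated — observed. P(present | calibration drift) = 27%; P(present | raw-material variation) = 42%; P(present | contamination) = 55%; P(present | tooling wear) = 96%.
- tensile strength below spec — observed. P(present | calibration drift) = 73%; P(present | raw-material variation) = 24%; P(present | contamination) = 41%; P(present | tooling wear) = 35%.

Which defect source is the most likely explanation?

tooling wear

Multiply each prior by the joint likelihood of the inspection result pattern:
  calibration drift: 0.081 × 0.12 × 0.37 × 0.27 × 0.73 = 0.00070885
  raw-material variation: 0.153 × 0.32 × 0.26 × 0.42 × 0.24 = 0.0012831
  contamination: 0.387 × 0.47 × 0.26 × 0.55 × 0.41 = 0.010664
  tooling wear: 0.379 × 0.44 × 0.95 × 0.96 × 0.35 = 0.05323
The unnormalized weights sum to 0.065886.
P(calibration drift | evidence) ≈ 0.00070885 / 0.065886 ≈ 0.011
P(raw-material variation | evidence) ≈ 0.0012831 / 0.065886 ≈ 0.019
P(contamination | evidence) ≈ 0.010664 / 0.065886 ≈ 0.162
P(tooling wear | evidence) ≈ 0.05323 / 0.065886 ≈ 0.808
The largest is 0.808, so tooling wear is most probable.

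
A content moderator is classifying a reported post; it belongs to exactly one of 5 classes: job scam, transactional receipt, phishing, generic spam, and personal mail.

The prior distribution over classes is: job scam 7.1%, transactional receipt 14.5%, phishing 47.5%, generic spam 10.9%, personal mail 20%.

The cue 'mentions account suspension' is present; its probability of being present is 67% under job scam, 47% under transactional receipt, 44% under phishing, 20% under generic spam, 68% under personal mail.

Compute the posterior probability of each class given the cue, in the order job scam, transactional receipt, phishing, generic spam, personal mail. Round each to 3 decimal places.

By Bayes' rule, the unnormalized weight for each hypothesis is prior × likelihood:
  job scam: 0.071 × 0.67 = 0.04757
  transactional receipt: 0.145 × 0.47 = 0.06815
  phishing: 0.475 × 0.44 = 0.209
  generic spam: 0.109 × 0.20 = 0.0218
  personal mail: 0.200 × 0.68 = 0.136
Marginal likelihood of the evidence = 0.48252.
P(job scam | evidence) = 0.04757 / 0.48252 ≈ 0.099
P(transactional receipt | evidence) = 0.06815 / 0.48252 ≈ 0.141
P(phishing | evidence) = 0.209 / 0.48252 ≈ 0.433
P(generic spam | evidence) = 0.0218 / 0.48252 ≈ 0.045
P(personal mail | evidence) = 0.136 / 0.48252 ≈ 0.282

0.099, 0.141, 0.433, 0.045, 0.282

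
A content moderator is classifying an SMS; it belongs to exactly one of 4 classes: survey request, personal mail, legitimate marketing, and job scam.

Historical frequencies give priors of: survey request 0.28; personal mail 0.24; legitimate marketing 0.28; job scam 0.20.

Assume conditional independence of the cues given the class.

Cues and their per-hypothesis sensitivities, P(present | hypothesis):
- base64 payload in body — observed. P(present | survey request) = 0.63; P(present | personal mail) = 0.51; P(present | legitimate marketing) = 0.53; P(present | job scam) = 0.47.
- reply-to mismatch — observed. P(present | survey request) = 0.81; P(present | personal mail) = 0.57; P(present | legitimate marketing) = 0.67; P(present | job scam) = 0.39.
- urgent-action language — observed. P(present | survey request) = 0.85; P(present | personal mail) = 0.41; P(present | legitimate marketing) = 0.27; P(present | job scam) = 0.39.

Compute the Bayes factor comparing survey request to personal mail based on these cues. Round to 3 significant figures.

Take the product of per-cue likelihoods under each hypothesis, then divide.
  survey request: 0.63 × 0.81 × 0.85 = 0.43376
  personal mail: 0.51 × 0.57 × 0.41 = 0.11919
Bayes factor = 0.43376 / 0.11919 ≈ 3.64

3.64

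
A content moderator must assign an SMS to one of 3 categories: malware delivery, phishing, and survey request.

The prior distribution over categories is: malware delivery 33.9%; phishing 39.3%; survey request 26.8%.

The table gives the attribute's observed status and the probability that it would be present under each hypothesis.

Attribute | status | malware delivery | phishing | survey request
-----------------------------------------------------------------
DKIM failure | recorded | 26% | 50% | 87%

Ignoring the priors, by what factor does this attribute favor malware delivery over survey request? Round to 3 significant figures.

0.299

The Bayes factor is the ratio of the two likelihoods.
  malware delivery: 0.26
  survey request: 0.87
Bayes factor = 0.26 / 0.87 ≈ 0.299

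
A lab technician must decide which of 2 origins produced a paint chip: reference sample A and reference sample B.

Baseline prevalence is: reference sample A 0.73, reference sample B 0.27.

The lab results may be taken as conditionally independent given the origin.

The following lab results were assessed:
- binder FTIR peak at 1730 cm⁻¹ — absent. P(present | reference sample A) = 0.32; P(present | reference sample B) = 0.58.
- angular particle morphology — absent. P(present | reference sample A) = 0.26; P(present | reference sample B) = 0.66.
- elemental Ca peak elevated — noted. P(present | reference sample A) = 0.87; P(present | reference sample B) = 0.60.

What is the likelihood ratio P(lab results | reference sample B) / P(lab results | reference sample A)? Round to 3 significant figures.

0.196

The Bayes factor is the ratio of the joint likelihoods of the lab result pattern under the two hypotheses (using 1 − P(present | H) for each absent lab result).
  reference sample B: (1 − 0.58) × (1 − 0.66) × 0.60 = 0.08568
  reference sample A: (1 − 0.32) × (1 − 0.26) × 0.87 = 0.43778
Bayes factor = 0.08568 / 0.43778 ≈ 0.196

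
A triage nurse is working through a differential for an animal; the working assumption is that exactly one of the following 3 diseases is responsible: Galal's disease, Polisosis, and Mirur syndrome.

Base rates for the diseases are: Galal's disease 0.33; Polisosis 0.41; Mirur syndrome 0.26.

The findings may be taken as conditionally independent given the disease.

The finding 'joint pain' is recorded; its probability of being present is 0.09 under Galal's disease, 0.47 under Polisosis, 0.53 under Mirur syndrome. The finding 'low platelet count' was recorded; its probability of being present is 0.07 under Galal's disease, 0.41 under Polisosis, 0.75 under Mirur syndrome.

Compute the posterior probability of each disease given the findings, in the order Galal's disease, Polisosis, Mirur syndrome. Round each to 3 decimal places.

For each hypothesis, the unnormalized posterior weight is prior × product of the finding likelihoods:
  Galal's disease: 0.33 × 0.09 × 0.07 = 0.002079
  Polisosis: 0.41 × 0.47 × 0.41 = 0.079007
  Mirur syndrome: 0.26 × 0.53 × 0.75 = 0.10335
The unnormalized weights sum to 0.18444.
P(Galal's disease | evidence) = 0.002079 / 0.18444 ≈ 0.011
P(Polisosis | evidence) = 0.079007 / 0.18444 ≈ 0.428
P(Mirur syndrome | evidence) = 0.10335 / 0.18444 ≈ 0.560

0.011, 0.428, 0.560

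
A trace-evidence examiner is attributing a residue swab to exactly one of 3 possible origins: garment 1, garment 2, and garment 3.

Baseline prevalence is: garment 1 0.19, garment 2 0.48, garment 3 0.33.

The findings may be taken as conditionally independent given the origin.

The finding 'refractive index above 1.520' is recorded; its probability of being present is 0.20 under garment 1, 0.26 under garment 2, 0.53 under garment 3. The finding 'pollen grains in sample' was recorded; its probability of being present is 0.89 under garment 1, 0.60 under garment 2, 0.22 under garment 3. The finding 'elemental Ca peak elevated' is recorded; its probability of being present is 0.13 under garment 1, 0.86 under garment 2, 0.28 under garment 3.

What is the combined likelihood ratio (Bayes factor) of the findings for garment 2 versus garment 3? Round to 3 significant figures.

Take the product of per-finding likelihoods under each hypothesis, then divide.
  garment 2: 0.26 × 0.60 × 0.86 = 0.13416
  garment 3: 0.53 × 0.22 × 0.28 = 0.032648
Bayes factor = 0.13416 / 0.032648 ≈ 4.11

4.11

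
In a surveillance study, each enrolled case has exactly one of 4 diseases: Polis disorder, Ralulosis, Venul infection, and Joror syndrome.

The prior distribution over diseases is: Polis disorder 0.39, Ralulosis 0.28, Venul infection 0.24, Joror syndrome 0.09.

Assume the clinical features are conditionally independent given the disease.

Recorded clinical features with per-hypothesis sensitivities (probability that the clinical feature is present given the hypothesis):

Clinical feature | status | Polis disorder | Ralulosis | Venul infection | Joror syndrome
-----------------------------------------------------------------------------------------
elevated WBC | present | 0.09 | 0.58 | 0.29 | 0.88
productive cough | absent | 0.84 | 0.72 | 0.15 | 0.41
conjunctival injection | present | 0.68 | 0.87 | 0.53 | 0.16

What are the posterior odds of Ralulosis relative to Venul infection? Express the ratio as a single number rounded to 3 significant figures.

Posterior odds equal prior odds times the likelihood ratio; only the two competing hypotheses matter (using 1 − P(present | H) for each absent clinical feature).
  Ralulosis: 0.28 × 0.58 × (1 − 0.72) × 0.87 = 0.039561
  Venul infection: 0.24 × 0.29 × (1 − 0.15) × 0.53 = 0.031355
Posterior odds = 0.039561 / 0.031355 ≈ 1.26.

1.26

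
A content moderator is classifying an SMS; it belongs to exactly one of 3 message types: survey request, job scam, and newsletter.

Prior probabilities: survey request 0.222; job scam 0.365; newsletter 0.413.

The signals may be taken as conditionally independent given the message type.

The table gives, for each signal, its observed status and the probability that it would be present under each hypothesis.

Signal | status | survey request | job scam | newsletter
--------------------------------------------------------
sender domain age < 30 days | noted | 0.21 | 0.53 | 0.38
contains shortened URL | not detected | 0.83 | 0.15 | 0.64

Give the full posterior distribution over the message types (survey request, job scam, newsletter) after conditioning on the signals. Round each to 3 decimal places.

Multiply each prior by the joint likelihood of the signal pattern (using 1 − P(present | H) for each absent signal):
  survey request: 0.222 × 0.21 × (1 − 0.83) = 0.0079254
  job scam: 0.365 × 0.53 × (1 − 0.15) = 0.16443
  newsletter: 0.413 × 0.38 × (1 − 0.64) = 0.056498
The unnormalized weights sum to 0.22886.
P(survey request | evidence) = 0.0079254 / 0.22886 ≈ 0.035
P(job scam | evidence) = 0.16443 / 0.22886 ≈ 0.718
P(newsletter | evidence) = 0.056498 / 0.22886 ≈ 0.247

0.035, 0.718, 0.247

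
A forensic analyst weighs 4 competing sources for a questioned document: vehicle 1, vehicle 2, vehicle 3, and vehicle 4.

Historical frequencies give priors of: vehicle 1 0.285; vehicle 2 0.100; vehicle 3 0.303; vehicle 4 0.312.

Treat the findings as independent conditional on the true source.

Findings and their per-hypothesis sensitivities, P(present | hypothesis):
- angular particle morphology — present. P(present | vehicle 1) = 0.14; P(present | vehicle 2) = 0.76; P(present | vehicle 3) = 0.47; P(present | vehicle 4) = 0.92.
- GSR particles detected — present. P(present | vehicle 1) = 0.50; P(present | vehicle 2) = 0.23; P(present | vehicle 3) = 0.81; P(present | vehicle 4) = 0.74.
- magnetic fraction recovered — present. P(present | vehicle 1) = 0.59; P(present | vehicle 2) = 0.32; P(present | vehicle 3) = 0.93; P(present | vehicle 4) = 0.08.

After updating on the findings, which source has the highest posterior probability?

vehicle 3

Multiply each prior by the joint likelihood of the evidence pattern:
  vehicle 1: 0.285 × 0.14 × 0.50 × 0.59 = 0.01177
  vehicle 2: 0.100 × 0.76 × 0.23 × 0.32 = 0.0055936
  vehicle 3: 0.303 × 0.47 × 0.81 × 0.93 = 0.10728
  vehicle 4: 0.312 × 0.92 × 0.74 × 0.08 = 0.016993
Marginal likelihood of the evidence = 0.14163.
P(vehicle 1 | evidence) ≈ 0.01177 / 0.14163 ≈ 0.083
P(vehicle 2 | evidence) ≈ 0.0055936 / 0.14163 ≈ 0.039
P(vehicle 3 | evidence) ≈ 0.10728 / 0.14163 ≈ 0.757
P(vehicle 4 | evidence) ≈ 0.016993 / 0.14163 ≈ 0.120
The largest is 0.757, so vehicle 3 is most probable.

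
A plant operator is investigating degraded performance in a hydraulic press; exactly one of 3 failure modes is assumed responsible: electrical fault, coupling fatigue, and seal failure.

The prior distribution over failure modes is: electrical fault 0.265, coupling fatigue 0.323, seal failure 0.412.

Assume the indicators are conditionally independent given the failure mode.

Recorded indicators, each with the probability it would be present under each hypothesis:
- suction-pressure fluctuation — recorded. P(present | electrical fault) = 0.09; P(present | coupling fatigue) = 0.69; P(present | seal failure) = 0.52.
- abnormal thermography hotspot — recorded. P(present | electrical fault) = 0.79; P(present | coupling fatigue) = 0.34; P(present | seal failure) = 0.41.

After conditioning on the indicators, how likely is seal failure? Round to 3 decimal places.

0.481

Multiply each prior by the joint likelihood of the indicator pattern:
  electrical fault: 0.265 × 0.09 × 0.79 = 0.018842
  coupling fatigue: 0.323 × 0.69 × 0.34 = 0.075776
  seal failure: 0.412 × 0.52 × 0.41 = 0.087838
Normalizing constant Z = 0.018842 + 0.075776 + 0.087838 = 0.18246.
P(seal failure | evidence) = 0.087838 / 0.18246 ≈ 0.481.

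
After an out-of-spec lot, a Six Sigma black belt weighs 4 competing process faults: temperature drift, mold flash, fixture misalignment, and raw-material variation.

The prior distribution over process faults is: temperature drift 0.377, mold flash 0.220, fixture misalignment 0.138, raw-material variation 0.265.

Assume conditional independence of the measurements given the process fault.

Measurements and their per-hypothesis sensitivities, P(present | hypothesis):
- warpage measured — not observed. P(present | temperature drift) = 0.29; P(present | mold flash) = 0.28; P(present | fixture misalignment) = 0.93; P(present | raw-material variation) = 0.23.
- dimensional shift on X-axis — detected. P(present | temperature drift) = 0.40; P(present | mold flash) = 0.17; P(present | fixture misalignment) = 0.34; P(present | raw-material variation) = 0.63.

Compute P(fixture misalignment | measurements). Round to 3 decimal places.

For each hypothesis, the unnormalized posterior weight is prior × product of the measurement likelihoods (using 1 − P(present | H) for each absent measurement):
  temperature drift: 0.377 × (1 − 0.29) × 0.40 = 0.10707
  mold flash: 0.220 × (1 − 0.28) × 0.17 = 0.026928
  fixture misalignment: 0.138 × (1 − 0.93) × 0.34 = 0.0032844
  raw-material variation: 0.265 × (1 − 0.23) × 0.63 = 0.12855
The unnormalized weights sum to 0.26583.
P(fixture misalignment | evidence) = 0.0032844 / 0.26583 ≈ 0.012.

0.012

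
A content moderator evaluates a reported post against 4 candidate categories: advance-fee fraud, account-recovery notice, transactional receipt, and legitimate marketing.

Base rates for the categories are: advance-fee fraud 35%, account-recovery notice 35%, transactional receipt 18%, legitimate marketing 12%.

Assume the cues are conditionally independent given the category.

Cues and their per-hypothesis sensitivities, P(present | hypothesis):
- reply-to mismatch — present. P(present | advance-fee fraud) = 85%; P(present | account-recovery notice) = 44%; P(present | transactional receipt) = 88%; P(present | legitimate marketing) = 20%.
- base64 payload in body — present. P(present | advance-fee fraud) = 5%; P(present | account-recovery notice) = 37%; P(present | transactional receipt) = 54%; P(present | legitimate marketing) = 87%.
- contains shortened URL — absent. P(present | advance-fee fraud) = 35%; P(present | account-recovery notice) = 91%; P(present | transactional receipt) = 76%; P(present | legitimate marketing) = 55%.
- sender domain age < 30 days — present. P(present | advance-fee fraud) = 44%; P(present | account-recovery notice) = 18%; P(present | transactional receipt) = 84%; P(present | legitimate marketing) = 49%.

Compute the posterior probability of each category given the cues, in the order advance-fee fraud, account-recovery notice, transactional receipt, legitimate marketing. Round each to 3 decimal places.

0.157, 0.034, 0.638, 0.170

Multiply each prior by the joint likelihood of the cue pattern (using 1 − P(present | H) for each absent cue):
  advance-fee fraud: 0.35 × 0.85 × 0.05 × (1 − 0.35) × 0.44 = 0.0042543
  account-recovery notice: 0.35 × 0.44 × 0.37 × (1 − 0.91) × 0.18 = 0.00092308
  transactional receipt: 0.18 × 0.88 × 0.54 × (1 − 0.76) × 0.84 = 0.017244
  legitimate marketing: 0.12 × 0.20 × 0.87 × (1 − 0.55) × 0.49 = 0.004604
Normalizing constant Z = 0.0042543 + 0.00092308 + 0.017244 + 0.004604 = 0.027025.
P(advance-fee fraud | evidence) = 0.0042543 / 0.027025 ≈ 0.157
P(account-recovery notice | evidence) = 0.00092308 / 0.027025 ≈ 0.034
P(transactional receipt | evidence) = 0.017244 / 0.027025 ≈ 0.638
P(legitimate marketing | evidence) = 0.004604 / 0.027025 ≈ 0.170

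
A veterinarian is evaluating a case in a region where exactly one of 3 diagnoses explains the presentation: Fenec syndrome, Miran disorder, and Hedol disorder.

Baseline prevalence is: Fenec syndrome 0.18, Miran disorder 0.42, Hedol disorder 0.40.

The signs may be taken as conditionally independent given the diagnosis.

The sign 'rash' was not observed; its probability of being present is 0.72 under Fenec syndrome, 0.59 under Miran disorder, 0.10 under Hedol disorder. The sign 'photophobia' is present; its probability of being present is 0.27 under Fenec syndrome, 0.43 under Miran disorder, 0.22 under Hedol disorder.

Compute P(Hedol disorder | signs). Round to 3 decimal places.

0.475

Multiply each prior by the joint likelihood of the sign pattern (using 1 − P(present | H) for each absent sign):
  Fenec syndrome: 0.18 × (1 − 0.72) × 0.27 = 0.013608
  Miran disorder: 0.42 × (1 − 0.59) × 0.43 = 0.074046
  Hedol disorder: 0.40 × (1 − 0.10) × 0.22 = 0.0792
Normalizing constant Z = 0.013608 + 0.074046 + 0.0792 = 0.16685.
P(Hedol disorder | evidence) = 0.0792 / 0.16685 ≈ 0.475.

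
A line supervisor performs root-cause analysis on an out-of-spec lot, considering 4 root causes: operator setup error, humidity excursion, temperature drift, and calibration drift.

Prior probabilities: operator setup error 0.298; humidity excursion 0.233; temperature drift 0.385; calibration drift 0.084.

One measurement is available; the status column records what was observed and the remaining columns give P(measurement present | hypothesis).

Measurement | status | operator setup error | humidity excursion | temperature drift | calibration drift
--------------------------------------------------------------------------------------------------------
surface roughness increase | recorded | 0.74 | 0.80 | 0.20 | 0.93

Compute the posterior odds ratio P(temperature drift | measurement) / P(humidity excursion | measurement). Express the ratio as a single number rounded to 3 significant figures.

Unnormalized posterior weight (prior times the measurement likelihood) for each of the two hypotheses:
  temperature drift: 0.385 × 0.20 = 0.077
  humidity excursion: 0.233 × 0.80 = 0.1864
Posterior odds = 0.077 / 0.1864 ≈ 0.413.

0.413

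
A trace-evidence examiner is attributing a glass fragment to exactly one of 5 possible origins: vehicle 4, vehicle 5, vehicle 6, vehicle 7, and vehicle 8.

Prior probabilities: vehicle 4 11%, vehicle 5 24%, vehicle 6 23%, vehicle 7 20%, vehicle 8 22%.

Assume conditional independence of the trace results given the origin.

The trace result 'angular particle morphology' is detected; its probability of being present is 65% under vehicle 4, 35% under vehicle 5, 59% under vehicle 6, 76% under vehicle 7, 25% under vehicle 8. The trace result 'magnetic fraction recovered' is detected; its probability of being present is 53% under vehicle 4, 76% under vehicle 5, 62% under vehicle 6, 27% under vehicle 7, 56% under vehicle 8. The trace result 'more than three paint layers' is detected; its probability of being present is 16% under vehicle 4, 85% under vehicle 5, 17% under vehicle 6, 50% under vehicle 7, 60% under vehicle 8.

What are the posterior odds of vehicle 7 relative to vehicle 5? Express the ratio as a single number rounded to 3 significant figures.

Posterior odds equal prior odds times the likelihood ratio; only the two competing hypotheses matter.
  vehicle 7: 0.20 × 0.76 × 0.27 × 0.50 = 0.02052
  vehicle 5: 0.24 × 0.35 × 0.76 × 0.85 = 0.054264
Posterior odds = 0.02052 / 0.054264 ≈ 0.378.

0.378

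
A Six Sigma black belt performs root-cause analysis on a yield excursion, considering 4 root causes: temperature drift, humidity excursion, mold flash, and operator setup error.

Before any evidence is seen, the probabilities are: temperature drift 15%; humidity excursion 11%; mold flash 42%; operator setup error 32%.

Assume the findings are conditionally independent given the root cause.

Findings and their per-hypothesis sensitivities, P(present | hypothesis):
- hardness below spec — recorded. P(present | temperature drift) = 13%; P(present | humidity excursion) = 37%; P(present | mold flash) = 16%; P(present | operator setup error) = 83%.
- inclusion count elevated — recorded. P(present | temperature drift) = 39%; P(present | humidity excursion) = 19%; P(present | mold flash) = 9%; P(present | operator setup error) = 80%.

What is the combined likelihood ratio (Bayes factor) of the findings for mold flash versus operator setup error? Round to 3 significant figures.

The Bayes factor is the ratio of the joint likelihoods of the evidence pattern under the two hypotheses.
  mold flash: 0.16 × 0.09 = 0.0144
  operator setup error: 0.83 × 0.80 = 0.664
Bayes factor = 0.0144 / 0.664 ≈ 0.0217

0.0217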